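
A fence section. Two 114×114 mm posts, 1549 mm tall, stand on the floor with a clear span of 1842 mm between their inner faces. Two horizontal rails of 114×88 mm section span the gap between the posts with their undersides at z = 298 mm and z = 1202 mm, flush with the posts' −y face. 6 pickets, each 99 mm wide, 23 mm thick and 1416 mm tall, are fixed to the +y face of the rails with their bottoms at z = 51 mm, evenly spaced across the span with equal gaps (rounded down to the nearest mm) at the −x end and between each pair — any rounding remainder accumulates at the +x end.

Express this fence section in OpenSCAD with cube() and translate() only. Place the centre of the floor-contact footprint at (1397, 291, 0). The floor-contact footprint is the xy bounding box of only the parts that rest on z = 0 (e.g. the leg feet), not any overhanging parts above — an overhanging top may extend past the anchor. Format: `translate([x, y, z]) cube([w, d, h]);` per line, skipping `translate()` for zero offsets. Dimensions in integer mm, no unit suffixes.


translate([362, 234, 0]) cube([114, 114, 1549]);
translate([2318, 234, 0]) cube([114, 114, 1549]);
translate([476, 234, 298]) cube([1842, 114, 88]);
translate([476, 234, 1202]) cube([1842, 114, 88]);
translate([654, 348, 51]) cube([99, 23, 1416]);
translate([931, 348, 51]) cube([99, 23, 1416]);
translate([1208, 348, 51]) cube([99, 23, 1416]);
translate([1485, 348, 51]) cube([99, 23, 1416]);
translate([1762, 348, 51]) cube([99, 23, 1416]);
translate([2039, 348, 51]) cube([99, 23, 1416]);


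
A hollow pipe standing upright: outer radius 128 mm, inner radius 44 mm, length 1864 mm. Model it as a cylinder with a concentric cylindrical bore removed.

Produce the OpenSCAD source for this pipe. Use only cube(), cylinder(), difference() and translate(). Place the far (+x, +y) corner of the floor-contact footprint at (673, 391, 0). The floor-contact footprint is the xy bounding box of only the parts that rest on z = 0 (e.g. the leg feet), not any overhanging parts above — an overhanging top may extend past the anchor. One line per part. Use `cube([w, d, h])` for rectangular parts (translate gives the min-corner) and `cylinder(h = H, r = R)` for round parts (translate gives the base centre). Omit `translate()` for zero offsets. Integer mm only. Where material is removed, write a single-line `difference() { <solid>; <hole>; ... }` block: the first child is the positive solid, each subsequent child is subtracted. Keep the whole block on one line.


difference() { translate([545, 263, 0]) cylinder(h = 1864, r = 128); translate([545, 263, 0]) cylinder(h = 1864, r = 44); }


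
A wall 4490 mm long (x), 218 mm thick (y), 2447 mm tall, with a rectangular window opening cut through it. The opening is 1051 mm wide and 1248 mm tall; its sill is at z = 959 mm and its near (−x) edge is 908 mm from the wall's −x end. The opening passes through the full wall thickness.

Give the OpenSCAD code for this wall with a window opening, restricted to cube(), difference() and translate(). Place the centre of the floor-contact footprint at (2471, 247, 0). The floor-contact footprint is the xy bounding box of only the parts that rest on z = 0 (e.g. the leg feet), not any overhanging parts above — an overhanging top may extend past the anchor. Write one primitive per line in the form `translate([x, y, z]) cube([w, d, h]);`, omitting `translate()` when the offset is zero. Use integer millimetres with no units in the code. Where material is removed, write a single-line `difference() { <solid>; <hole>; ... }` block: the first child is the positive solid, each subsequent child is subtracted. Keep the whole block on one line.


difference() { translate([226, 138, 0]) cube([4490, 218, 2447]); translate([1134, 138, 959]) cube([1051, 218, 1248]); }


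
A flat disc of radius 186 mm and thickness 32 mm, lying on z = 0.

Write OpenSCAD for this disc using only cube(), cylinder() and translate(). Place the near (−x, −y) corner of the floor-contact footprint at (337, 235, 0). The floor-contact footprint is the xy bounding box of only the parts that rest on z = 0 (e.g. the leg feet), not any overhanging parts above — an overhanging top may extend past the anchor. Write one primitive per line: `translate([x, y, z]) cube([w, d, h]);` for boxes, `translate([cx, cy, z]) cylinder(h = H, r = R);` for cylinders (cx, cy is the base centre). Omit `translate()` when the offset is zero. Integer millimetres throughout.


translate([523, 421, 0]) cylinder(h = 32, r = 186);


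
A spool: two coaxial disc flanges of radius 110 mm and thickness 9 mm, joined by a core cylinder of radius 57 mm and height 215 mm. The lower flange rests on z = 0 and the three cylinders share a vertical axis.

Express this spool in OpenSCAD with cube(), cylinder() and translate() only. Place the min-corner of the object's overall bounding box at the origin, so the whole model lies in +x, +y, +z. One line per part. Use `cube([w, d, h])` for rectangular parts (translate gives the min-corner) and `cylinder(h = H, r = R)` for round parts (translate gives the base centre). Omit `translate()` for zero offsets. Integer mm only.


translate([110, 110, 0]) cylinder(h = 9, r = 110);
translate([110, 110, 9]) cylinder(h = 215, r = 57);
translate([110, 110, 224]) cylinder(h = 9, r = 110);


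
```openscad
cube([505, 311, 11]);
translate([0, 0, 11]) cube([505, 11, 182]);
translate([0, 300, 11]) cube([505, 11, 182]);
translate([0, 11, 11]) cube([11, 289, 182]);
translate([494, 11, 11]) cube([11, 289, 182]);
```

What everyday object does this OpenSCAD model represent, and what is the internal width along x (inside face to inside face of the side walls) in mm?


An open box. The internal width is 483 mm.

A 505×311 base slab with four walls standing on it — an open box. The base is 505 mm wide and the walls are 11 mm thick, so the internal width is 505 − 2 × 11 = 483 mm.


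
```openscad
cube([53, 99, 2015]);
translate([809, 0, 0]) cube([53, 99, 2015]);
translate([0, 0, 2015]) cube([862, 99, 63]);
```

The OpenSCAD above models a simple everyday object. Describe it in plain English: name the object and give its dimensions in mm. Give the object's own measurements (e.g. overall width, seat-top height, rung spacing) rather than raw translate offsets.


A door frame. The clear opening is 756 mm wide and 2015 mm high. Two 53 mm wide jambs, 99 mm deep, stand either side of the opening from the floor to the top of the opening. A 63 mm thick head sits across the top of both jambs, spanning the full outside width of the frame.


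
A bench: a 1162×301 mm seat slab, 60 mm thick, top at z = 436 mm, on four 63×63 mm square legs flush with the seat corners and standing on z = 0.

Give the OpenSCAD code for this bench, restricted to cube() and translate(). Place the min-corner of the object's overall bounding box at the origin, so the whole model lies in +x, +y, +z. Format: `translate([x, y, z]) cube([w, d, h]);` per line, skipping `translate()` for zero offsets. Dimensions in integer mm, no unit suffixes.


translate([0, 0, 376]) cube([1162, 301, 60]);
cube([63, 63, 376]);
translate([0, 238, 0]) cube([63, 63, 376]);
translate([1099, 0, 0]) cube([63, 63, 376]);
translate([1099, 238, 0]) cube([63, 63, 376]);


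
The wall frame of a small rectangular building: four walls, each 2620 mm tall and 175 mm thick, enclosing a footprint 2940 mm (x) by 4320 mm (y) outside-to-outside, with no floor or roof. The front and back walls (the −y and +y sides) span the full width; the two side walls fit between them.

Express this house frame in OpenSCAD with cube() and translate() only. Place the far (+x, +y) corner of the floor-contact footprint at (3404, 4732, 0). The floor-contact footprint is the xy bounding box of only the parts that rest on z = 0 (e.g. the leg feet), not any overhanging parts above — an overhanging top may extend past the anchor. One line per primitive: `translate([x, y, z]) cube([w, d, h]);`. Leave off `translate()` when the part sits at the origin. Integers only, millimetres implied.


translate([464, 412, 0]) cube([2940, 175, 2620]);
translate([464, 4557, 0]) cube([2940, 175, 2620]);
translate([464, 587, 0]) cube([175, 3970, 2620]);
translate([3229, 587, 0]) cube([175, 3970, 2620]);


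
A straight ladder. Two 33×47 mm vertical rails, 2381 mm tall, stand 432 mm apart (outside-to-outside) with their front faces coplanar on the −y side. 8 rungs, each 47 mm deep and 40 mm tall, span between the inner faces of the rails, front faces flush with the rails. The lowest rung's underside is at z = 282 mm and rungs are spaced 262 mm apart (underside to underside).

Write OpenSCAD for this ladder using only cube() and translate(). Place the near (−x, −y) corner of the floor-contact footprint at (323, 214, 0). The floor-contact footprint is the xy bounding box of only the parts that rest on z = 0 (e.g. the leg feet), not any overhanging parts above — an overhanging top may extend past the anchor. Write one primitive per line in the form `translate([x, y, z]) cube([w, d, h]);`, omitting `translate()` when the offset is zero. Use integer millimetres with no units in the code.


translate([323, 214, 0]) cube([33, 47, 2381]);
translate([722, 214, 0]) cube([33, 47, 2381]);
translate([356, 214, 282]) cube([366, 47, 40]);
translate([356, 214, 544]) cube([366, 47, 40]);
translate([356, 214, 806]) cube([366, 47, 40]);
translate([356, 214, 1068]) cube([366, 47, 40]);
translate([356, 214, 1330]) cube([366, 47, 40]);
translate([356, 214, 1592]) cube([366, 47, 40]);
translate([356, 214, 1854]) cube([366, 47, 40]);
translate([356, 214, 2116]) cube([366, 47, 40]);


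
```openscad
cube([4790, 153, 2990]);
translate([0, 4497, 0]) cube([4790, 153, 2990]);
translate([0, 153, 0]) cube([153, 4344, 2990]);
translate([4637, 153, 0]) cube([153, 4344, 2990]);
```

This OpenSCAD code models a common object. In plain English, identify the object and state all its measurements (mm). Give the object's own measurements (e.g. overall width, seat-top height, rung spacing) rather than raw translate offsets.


The wall frame of a small rectangular building: four walls, each 2990 mm tall and 153 mm thick, enclosing a footprint 4790 mm (x) by 4650 mm (y) outside-to-outside, with no floor or roof. The front and back walls (the −y and +y sides) span the full width; the two side walls fit between them.


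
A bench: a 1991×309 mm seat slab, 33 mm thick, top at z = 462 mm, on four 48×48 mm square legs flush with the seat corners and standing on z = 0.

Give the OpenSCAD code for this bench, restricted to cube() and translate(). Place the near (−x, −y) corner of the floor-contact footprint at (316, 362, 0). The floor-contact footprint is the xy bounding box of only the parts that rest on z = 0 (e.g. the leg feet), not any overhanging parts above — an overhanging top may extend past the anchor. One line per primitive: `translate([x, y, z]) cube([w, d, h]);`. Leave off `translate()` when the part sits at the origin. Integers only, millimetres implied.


// leg_h = 462 − 33 = 429
translate([316, 362, 429]) cube([1991, 309, 33]);
translate([316, 362, 0]) cube([48, 48, 429]);
translate([316, 623, 0]) cube([48, 48, 429]);
translate([2259, 362, 0]) cube([48, 48, 429]);
translate([2259, 623, 0]) cube([48, 48, 429]);


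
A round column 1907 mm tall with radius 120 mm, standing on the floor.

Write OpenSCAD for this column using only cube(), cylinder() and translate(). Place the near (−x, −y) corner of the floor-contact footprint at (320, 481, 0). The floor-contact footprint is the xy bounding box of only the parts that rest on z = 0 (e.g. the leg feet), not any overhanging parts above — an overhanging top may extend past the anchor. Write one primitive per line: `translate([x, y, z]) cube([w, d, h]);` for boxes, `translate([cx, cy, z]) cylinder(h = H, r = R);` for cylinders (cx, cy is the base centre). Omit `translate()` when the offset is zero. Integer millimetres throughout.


translate([440, 601, 0]) cylinder(h = 1907, r = 120);


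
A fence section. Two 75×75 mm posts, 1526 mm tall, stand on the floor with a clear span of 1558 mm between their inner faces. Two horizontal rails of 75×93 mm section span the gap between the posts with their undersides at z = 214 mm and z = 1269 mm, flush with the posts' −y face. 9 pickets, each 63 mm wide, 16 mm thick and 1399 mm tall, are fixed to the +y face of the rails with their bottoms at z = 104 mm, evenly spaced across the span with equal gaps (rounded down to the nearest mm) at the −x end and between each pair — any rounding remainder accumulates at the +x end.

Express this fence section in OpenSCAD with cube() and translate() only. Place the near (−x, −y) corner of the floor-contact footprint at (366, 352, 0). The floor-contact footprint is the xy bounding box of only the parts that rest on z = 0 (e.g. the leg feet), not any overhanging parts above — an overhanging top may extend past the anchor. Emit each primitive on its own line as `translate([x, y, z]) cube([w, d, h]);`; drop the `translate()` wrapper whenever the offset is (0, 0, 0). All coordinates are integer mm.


translate([366, 352, 0]) cube([75, 75, 1526]);
translate([1999, 352, 0]) cube([75, 75, 1526]);
translate([441, 352, 214]) cube([1558, 75, 93]);
translate([441, 352, 1269]) cube([1558, 75, 93]);
translate([540, 427, 104]) cube([63, 16, 1399]);
translate([702, 427, 104]) cube([63, 16, 1399]);
translate([864, 427, 104]) cube([63, 16, 1399]);
translate([1026, 427, 104]) cube([63, 16, 1399]);
translate([1188, 427, 104]) cube([63, 16, 1399]);
translate([1350, 427, 104]) cube([63, 16, 1399]);
translate([1512, 427, 104]) cube([63, 16, 1399]);
translate([1674, 427, 104]) cube([63, 16, 1399]);
translate([1836, 427, 104]) cube([63, 16, 1399]);


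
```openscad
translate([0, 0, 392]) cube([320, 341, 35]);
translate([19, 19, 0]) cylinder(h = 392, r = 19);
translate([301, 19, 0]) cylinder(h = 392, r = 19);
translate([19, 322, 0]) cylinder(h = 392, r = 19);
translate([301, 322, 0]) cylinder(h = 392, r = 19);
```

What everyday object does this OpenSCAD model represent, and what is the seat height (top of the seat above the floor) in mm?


A stool. The seat height is 427 mm.

A 320×341×35 slab at z = 392 on four corner cylinders — a stool. The seat top is 392 + 35 = 427 mm.


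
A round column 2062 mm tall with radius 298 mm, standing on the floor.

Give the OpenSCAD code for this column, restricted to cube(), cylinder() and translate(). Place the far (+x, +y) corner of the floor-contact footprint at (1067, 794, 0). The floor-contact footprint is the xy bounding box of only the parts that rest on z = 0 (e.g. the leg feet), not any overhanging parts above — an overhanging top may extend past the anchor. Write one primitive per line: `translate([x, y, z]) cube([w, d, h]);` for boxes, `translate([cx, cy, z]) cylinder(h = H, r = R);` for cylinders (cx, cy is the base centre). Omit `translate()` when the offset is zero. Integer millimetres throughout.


translate([769, 496, 0]) cylinder(h = 2062, r = 298);


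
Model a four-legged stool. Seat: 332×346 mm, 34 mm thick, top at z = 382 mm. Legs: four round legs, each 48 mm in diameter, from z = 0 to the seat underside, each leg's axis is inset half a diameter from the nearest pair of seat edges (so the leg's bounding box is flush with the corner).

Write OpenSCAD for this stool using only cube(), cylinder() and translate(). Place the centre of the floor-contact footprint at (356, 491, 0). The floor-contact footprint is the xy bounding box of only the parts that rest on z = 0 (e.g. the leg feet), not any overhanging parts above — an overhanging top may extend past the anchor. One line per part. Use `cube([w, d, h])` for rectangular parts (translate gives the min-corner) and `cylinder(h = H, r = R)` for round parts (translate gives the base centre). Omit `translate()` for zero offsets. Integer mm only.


translate([190, 318, 348]) cube([332, 346, 34]);
translate([214, 342, 0]) cylinder(h = 348, r = 24);
translate([498, 342, 0]) cylinder(h = 348, r = 24);
translate([214, 640, 0]) cylinder(h = 348, r = 24);
translate([498, 640, 0]) cylinder(h = 348, r = 24);


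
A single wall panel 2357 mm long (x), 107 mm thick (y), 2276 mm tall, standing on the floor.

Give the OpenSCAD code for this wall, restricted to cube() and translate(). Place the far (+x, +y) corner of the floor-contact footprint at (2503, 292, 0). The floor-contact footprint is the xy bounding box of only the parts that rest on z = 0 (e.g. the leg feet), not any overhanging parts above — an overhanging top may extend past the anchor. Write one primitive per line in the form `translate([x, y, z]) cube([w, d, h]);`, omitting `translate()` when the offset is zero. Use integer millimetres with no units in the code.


translate([146, 185, 0]) cube([2357, 107, 2276]);


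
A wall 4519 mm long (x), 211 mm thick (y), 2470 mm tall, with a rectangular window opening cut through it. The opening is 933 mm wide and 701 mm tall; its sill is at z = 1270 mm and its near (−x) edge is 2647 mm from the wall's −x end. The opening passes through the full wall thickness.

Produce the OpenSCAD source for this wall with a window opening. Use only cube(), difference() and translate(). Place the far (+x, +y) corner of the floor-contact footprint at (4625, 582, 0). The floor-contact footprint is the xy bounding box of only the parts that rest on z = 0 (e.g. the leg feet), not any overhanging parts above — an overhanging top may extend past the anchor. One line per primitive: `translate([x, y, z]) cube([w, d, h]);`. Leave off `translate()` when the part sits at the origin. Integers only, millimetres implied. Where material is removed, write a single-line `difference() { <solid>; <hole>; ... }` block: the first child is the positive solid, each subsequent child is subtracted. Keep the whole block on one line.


difference() { translate([106, 371, 0]) cube([4519, 211, 2470]); translate([2753, 371, 1270]) cube([933, 211, 701]); }


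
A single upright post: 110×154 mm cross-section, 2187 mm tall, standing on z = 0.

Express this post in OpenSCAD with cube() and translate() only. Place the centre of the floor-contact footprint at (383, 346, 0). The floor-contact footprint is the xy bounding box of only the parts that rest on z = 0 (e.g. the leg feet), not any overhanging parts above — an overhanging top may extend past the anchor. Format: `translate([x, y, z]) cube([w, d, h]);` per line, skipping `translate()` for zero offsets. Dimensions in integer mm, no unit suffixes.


translate([328, 269, 0]) cube([110, 154, 2187]);


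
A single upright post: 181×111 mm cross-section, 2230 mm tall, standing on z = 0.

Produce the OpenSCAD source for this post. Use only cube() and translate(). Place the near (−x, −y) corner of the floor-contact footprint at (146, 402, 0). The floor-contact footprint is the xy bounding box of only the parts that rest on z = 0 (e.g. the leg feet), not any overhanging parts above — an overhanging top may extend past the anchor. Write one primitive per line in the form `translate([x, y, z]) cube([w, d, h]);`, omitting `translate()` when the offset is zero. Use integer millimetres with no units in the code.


translate([146, 402, 0]) cube([181, 111, 2230]);


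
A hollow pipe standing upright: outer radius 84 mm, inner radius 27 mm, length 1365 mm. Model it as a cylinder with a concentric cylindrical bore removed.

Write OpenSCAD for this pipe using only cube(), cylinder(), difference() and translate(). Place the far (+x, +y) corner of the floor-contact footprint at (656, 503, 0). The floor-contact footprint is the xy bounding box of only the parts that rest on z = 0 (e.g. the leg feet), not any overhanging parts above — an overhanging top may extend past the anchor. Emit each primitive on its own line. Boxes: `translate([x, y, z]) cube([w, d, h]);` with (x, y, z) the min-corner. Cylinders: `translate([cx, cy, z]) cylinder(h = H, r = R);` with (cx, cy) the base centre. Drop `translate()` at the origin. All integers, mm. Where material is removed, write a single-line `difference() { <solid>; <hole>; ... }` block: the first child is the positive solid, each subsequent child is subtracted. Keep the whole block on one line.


difference() { translate([572, 419, 0]) cylinder(h = 1365, r = 84); translate([572, 419, 0]) cylinder(h = 1365, r = 27); }


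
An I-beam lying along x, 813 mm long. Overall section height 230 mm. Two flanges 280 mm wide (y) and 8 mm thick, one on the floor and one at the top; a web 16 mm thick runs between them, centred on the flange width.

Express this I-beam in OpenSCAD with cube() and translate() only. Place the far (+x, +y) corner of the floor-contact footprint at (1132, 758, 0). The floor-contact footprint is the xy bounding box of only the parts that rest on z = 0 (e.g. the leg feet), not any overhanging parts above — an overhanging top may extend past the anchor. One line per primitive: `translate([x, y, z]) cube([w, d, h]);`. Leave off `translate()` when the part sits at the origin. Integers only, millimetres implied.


translate([319, 478, 0]) cube([813, 280, 8]);
translate([319, 610, 8]) cube([813, 16, 214]);
translate([319, 478, 222]) cube([813, 280, 8]);


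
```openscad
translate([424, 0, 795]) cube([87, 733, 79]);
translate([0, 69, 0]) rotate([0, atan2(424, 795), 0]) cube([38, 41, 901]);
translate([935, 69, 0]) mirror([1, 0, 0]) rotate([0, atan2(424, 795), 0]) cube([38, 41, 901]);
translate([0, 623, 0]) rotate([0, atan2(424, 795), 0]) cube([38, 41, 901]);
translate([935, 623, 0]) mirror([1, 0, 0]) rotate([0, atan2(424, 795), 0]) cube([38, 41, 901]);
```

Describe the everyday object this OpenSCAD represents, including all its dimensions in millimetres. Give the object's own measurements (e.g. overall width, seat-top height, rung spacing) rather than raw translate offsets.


A sawhorse. A 87×733×79 mm beam (x, y, z) sits on two A-frame leg pairs. Each pair is two raked legs of 38×41 mm section (41 mm along y) splaying symmetrically in x. Each leg rises 795 mm vertically over 424 mm of horizontal reach and is 901 mm long along its own axis. Every leg's outer bottom edge rests on the floor and its outer top edge meets a bottom edge of the beam — the left legs (tilting toward +x) meet the beam's −x bottom edge, the right legs (their mirror images, tilting toward −x) meet its +x bottom edge — so the leg tops tuck under the beam, the beam's underside is 795 mm above the floor, and the feet are 935 mm apart outside-to-outside with the beam centred between them. The two leg pairs are set in 69 mm from either end of the beam.


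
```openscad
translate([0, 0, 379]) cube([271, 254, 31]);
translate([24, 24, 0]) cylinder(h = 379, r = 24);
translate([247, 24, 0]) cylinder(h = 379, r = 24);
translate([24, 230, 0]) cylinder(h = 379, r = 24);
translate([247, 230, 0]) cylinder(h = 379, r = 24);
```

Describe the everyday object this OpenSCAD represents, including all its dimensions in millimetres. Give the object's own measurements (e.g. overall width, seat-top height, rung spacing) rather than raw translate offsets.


A four-legged stool. The seat is a 271×254×31 mm slab whose top surface is at z = 410 mm; four round legs, each 48 mm in diameter, run from the floor (z = 0) to the underside of the seat, each leg's axis is inset half a diameter from the nearest pair of seat edges (so the leg's bounding box is flush with the corner).


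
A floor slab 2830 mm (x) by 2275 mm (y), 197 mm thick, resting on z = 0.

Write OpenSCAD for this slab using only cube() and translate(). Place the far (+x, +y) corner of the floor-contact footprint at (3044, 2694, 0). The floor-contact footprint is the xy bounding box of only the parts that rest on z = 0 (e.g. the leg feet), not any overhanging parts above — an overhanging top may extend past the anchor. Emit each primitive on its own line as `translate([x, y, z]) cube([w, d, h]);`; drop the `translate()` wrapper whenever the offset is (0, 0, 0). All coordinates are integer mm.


translate([214, 419, 0]) cube([2830, 2275, 197]);


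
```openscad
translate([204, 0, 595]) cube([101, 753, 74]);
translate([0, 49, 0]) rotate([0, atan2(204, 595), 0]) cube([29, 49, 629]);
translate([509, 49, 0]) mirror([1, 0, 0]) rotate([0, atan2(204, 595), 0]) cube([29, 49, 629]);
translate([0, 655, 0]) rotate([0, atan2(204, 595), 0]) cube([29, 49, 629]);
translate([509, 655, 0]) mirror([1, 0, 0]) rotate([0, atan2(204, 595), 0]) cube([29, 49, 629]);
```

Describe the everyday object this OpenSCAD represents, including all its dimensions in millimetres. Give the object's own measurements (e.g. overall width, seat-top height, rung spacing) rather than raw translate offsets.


A sawhorse. A 101×753×74 mm beam (x, y, z) sits on two A-frame leg pairs. Each pair is two raked legs of 29×49 mm section (49 mm along y) splaying symmetrically in x. Each leg rises 595 mm vertically over 204 mm of horizontal reach and is 629 mm long along its own axis. Every leg's outer bottom edge rests on the floor and its outer top edge meets a bottom edge of the beam — the left legs (tilting toward +x) meet the beam's −x bottom edge, the right legs (their mirror images, tilting toward −x) meet its +x bottom edge — so the leg tops tuck under the beam, the beam's underside is 595 mm above the floor, and the feet are 509 mm apart outside-to-outside with the beam centred between them. The two leg pairs are set in 49 mm from either end of the beam.


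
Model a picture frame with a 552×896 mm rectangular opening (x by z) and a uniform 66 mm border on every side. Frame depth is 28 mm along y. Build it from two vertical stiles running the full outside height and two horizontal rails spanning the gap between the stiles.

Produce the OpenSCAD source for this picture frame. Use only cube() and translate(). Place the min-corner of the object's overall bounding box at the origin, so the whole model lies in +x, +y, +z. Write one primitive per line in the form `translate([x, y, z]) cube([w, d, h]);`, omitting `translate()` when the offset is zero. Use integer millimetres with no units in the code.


cube([66, 28, 1028]);
translate([618, 0, 0]) cube([66, 28, 1028]);
translate([66, 0, 0]) cube([552, 28, 66]);
translate([66, 0, 962]) cube([552, 28, 66]);


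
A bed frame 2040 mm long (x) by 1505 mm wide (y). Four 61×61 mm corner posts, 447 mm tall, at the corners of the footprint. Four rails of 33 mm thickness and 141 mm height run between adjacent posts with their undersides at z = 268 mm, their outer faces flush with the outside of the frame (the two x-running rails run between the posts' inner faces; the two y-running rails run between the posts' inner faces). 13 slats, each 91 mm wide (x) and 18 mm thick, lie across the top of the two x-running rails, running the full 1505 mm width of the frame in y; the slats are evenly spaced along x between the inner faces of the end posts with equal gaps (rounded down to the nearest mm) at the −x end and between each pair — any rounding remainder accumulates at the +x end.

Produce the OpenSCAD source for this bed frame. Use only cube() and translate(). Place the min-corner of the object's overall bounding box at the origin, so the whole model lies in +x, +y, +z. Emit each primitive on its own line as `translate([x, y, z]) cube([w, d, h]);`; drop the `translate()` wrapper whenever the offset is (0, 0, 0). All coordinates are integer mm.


cube([61, 61, 447]);
translate([0, 1444, 0]) cube([61, 61, 447]);
translate([1979, 0, 0]) cube([61, 61, 447]);
translate([1979, 1444, 0]) cube([61, 61, 447]);
translate([61, 0, 268]) cube([1918, 33, 141]);
translate([61, 1472, 268]) cube([1918, 33, 141]);
translate([0, 61, 268]) cube([33, 1383, 141]);
translate([2007, 61, 268]) cube([33, 1383, 141]);
translate([113, 0, 409]) cube([91, 1505, 18]);
translate([256, 0, 409]) cube([91, 1505, 18]);
translate([399, 0, 409]) cube([91, 1505, 18]);
translate([542, 0, 409]) cube([91, 1505, 18]);
translate([685, 0, 409]) cube([91, 1505, 18]);
translate([828, 0, 409]) cube([91, 1505, 18]);
translate([971, 0, 409]) cube([91, 1505, 18]);
translate([1114, 0, 409]) cube([91, 1505, 18]);
translate([1257, 0, 409]) cube([91, 1505, 18]);
translate([1400, 0, 409]) cube([91, 1505, 18]);
translate([1543, 0, 409]) cube([91, 1505, 18]);
translate([1686, 0, 409]) cube([91, 1505, 18]);
translate([1829, 0, 409]) cube([91, 1505, 18]);


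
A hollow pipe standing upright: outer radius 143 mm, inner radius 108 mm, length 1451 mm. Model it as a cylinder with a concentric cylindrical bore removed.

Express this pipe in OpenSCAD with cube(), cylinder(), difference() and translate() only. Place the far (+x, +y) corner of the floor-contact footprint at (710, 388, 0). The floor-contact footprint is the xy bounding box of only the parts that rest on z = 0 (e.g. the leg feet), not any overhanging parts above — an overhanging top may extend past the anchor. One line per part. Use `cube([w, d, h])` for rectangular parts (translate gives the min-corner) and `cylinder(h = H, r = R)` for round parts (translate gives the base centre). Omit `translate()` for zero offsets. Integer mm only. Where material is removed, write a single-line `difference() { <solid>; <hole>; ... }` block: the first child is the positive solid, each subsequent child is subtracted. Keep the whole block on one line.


difference() { translate([567, 245, 0]) cylinder(h = 1451, r = 143); translate([567, 245, 0]) cylinder(h = 1451, r = 108); }


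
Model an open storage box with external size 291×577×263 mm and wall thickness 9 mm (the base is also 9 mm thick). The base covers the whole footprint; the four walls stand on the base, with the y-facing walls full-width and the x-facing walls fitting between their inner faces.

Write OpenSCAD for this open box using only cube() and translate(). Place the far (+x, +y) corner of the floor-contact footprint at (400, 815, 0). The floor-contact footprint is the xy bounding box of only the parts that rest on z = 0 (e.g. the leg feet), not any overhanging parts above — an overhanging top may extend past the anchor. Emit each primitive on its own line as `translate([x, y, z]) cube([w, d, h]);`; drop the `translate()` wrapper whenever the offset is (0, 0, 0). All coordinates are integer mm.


translate([109, 238, 0]) cube([291, 577, 9]);
translate([109, 238, 9]) cube([291, 9, 254]);
translate([109, 806, 9]) cube([291, 9, 254]);
translate([109, 247, 9]) cube([9, 559, 254]);
translate([391, 247, 9]) cube([9, 559, 254]);


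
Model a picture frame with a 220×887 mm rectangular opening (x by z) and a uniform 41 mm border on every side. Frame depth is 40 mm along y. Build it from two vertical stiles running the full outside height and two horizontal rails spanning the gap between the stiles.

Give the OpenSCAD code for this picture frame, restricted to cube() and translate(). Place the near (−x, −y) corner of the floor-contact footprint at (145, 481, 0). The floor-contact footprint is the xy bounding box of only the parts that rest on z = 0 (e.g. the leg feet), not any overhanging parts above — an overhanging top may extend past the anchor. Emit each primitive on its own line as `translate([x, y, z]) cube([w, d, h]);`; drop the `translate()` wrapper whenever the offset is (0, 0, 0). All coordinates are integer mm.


translate([145, 481, 0]) cube([41, 40, 969]);
translate([406, 481, 0]) cube([41, 40, 969]);
translate([186, 481, 0]) cube([220, 40, 41]);
translate([186, 481, 928]) cube([220, 40, 41]);


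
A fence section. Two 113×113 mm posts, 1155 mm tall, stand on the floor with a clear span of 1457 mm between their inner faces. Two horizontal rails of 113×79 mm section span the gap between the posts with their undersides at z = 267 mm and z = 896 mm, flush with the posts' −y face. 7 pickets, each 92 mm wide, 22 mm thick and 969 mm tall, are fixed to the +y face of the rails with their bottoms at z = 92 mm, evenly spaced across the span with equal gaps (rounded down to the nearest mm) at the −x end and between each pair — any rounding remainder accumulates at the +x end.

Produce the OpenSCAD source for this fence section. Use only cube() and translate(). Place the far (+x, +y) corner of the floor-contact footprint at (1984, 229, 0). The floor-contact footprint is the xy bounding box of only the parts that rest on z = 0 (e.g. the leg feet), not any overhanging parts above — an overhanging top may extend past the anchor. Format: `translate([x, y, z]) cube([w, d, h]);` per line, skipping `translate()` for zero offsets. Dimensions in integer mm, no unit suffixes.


translate([301, 116, 0]) cube([113, 113, 1155]);
translate([1871, 116, 0]) cube([113, 113, 1155]);
translate([414, 116, 267]) cube([1457, 113, 79]);
translate([414, 116, 896]) cube([1457, 113, 79]);
translate([515, 229, 92]) cube([92, 22, 969]);
translate([708, 229, 92]) cube([92, 22, 969]);
translate([901, 229, 92]) cube([92, 22, 969]);
translate([1094, 229, 92]) cube([92, 22, 969]);
translate([1287, 229, 92]) cube([92, 22, 969]);
translate([1480, 229, 92]) cube([92, 22, 969]);
translate([1673, 229, 92]) cube([92, 22, 969]);


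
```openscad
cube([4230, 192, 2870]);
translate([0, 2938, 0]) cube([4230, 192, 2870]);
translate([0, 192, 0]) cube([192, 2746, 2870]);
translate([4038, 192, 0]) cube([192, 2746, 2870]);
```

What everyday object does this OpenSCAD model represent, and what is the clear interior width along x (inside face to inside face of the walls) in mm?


A house (or room) frame. The interior width is 3846 mm.

Four 2870 mm walls enclosing a rectangle with no floor or roof — a room or house frame. Outside width is 4230 mm and wall thickness is 192 mm, so the interior width is 4230 − 2 × 192 = 3846 mm.


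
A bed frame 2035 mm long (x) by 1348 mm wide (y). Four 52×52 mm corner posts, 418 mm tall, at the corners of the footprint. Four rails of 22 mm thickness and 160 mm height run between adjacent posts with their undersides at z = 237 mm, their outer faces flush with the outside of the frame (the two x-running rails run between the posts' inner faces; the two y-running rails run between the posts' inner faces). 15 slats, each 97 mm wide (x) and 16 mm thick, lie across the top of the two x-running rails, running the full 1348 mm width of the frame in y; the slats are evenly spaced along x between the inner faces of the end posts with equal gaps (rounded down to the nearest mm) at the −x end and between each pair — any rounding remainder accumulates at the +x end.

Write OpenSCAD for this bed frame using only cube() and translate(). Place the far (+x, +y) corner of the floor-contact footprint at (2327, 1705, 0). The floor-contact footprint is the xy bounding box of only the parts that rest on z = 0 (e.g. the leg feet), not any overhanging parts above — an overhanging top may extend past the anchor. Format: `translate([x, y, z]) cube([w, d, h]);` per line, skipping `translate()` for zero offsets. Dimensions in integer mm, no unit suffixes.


translate([292, 357, 0]) cube([52, 52, 418]);
translate([292, 1653, 0]) cube([52, 52, 418]);
translate([2275, 357, 0]) cube([52, 52, 418]);
translate([2275, 1653, 0]) cube([52, 52, 418]);
translate([344, 357, 237]) cube([1931, 22, 160]);
translate([344, 1683, 237]) cube([1931, 22, 160]);
translate([292, 409, 237]) cube([22, 1244, 160]);
translate([2305, 409, 237]) cube([22, 1244, 160]);
translate([373, 357, 397]) cube([97, 1348, 16]);
translate([499, 357, 397]) cube([97, 1348, 16]);
translate([625, 357, 397]) cube([97, 1348, 16]);
translate([751, 357, 397]) cube([97, 1348, 16]);
translate([877, 357, 397]) cube([97, 1348, 16]);
translate([1003, 357, 397]) cube([97, 1348, 16]);
translate([1129, 357, 397]) cube([97, 1348, 16]);
translate([1255, 357, 397]) cube([97, 1348, 16]);
translate([1381, 357, 397]) cube([97, 1348, 16]);
translate([1507, 357, 397]) cube([97, 1348, 16]);
translate([1633, 357, 397]) cube([97, 1348, 16]);
translate([1759, 357, 397]) cube([97, 1348, 16]);
translate([1885, 357, 397]) cube([97, 1348, 16]);
translate([2011, 357, 397]) cube([97, 1348, 16]);
translate([2137, 357, 397]) cube([97, 1348, 16]);


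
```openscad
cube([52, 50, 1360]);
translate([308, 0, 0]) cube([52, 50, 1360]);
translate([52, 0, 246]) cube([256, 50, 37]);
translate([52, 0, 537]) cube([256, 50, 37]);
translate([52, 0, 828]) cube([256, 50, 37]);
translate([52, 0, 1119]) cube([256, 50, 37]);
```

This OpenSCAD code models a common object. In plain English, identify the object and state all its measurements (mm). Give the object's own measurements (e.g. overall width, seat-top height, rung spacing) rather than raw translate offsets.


A straight ladder. Two 52×50 mm vertical rails, 1360 mm tall, stand 360 mm apart (outside-to-outside) with their front faces coplanar on the −y side. 4 rungs, each 50 mm deep and 37 mm tall, span between the inner faces of the rails, front faces flush with the rails. The lowest rung's underside is at z = 246 mm and rungs are spaced 291 mm apart (underside to underside).


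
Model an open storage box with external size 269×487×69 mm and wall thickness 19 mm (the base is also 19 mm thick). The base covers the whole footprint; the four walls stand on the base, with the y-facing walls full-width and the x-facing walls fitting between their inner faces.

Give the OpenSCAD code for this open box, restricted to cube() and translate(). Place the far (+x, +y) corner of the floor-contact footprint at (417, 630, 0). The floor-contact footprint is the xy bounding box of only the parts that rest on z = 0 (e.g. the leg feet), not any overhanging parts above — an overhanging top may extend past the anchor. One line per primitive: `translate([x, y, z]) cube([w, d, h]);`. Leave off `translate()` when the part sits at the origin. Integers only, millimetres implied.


translate([148, 143, 0]) cube([269, 487, 19]);
translate([148, 143, 19]) cube([269, 19, 50]);
translate([148, 611, 19]) cube([269, 19, 50]);
translate([148, 162, 19]) cube([19, 449, 50]);
translate([398, 162, 19]) cube([19, 449, 50]);


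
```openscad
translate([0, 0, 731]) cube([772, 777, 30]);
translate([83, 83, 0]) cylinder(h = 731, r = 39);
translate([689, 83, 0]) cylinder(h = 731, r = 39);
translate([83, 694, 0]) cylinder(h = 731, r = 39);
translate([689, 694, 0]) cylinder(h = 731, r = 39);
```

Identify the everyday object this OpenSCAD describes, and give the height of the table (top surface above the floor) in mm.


A table. The table height is 761 mm.

A 772×777×30 slab sits at z = 731 on four Ø78 mm round legs — a table. The top surface is at 731 + 30 = 761 mm.


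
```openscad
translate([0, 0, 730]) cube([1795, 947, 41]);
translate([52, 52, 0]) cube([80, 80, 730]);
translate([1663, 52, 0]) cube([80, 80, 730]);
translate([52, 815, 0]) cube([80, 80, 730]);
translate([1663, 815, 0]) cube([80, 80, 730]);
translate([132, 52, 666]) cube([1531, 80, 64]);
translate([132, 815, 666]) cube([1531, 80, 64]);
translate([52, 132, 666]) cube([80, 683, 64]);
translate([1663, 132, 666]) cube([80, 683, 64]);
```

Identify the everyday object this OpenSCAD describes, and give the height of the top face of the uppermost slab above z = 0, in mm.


A table. The table height is 771 mm.

A 1795×947×41 slab sits at z = 730 on four 80 mm square posts — a table. The top surface is at 730 + 41 = 771 mm.


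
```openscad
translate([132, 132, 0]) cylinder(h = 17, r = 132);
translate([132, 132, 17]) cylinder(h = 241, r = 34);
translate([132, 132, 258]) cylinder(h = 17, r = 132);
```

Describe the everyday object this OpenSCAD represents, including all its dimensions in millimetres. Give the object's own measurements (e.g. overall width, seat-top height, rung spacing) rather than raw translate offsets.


A spool: two coaxial disc flanges of radius 132 mm and thickness 17 mm, joined by a core cylinder of radius 34 mm and height 241 mm. The lower flange rests on z = 0 and the three cylinders share a vertical axis.


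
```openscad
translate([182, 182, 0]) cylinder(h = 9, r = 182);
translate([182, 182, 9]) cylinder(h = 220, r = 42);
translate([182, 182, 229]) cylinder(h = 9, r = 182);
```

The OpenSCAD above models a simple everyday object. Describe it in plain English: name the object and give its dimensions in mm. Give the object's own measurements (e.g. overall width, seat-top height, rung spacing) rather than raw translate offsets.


A spool: two coaxial disc flanges of radius 182 mm and thickness 9 mm, joined by a core cylinder of radius 42 mm and height 220 mm. The lower flange rests on z = 0 and the three cylinders share a vertical axis.
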